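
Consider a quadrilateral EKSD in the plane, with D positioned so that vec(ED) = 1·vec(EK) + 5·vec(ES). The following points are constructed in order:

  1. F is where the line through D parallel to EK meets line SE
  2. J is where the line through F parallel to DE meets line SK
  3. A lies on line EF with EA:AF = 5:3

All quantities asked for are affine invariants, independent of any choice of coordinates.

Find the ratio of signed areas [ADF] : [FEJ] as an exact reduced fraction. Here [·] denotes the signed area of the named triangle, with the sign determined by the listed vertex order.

[ADF]:[FEJ] = -9/16

Assign E = (0, 0), K = (1, 0), S = (0, 1), D = (1, 5) — the answer is frame-independent, so this choice is without loss of generality.
1. F is where the line through D parallel to EK meets line SE ⇒ F = (0, 5)
2. J is where the line through F parallel to DE meets line SK ⇒ J = (-2/3, 5/3)
3. A lies on line EF with EA:AF = 5:3 ⇒ A = (0, 25/8)
2·[ADF] = 15/8, 2·[FEJ] = -10/3
[ADF]:[FEJ] = 15/8:-10/3 = -9/16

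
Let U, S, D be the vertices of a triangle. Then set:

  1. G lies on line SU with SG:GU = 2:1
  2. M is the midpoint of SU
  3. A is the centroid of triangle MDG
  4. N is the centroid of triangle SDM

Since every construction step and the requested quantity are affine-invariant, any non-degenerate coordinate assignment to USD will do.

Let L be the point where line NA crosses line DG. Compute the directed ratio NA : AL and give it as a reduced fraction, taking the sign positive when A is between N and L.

NA:AL = 4

Assign U = (0, 0), S = (1, 0), D = (0, 1) — the answer is frame-independent, so this choice is without loss of generality.
1. G lies on line SU with SG:GU = 2:1 ⇒ G = (1/3, 0)
2. M is the midpoint of SU ⇒ M = (1/2, 0)
3. A is the centroid of triangle MDG ⇒ A = (5/18, 1/3)
4. N is the centroid of triangle SDM ⇒ N = (1/2, 1/3)
line NA meets DG at L = (2/9, 1/3)
A = N + t·(L−N) with t = 4/5, so NA:AL = 4/5:1/5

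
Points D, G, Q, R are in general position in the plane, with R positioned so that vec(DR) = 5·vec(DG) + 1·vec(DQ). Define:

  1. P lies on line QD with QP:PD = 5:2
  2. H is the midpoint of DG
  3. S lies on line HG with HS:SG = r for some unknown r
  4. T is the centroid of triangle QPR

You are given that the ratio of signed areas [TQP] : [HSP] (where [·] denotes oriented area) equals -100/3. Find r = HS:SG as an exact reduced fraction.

r = -1/5

Set D = (0, 0), G = (1, 0), Q = (0, 1), R = (5, 1); any affine frame gives the same invariant.
1. P lies on line QD with QP:PD = 5:2 ⇒ P = (0, 2/7)
2. H is the midpoint of DG ⇒ H = (1/2, 0)
3. With HS:SG = r, write λ = r/(r+1) so S = H + λ·(G−H); S is affine-linear in λ
4. T is the centroid of triangle QPR ⇒ T = (5/3, 16/21)
Every point depending on S is an affine combination of S and λ-independent points, so each such coordinate is linear in λ; the λ² term in each signed area is a multiple of (G−H)×(G−H) = 0, so 2·[TQP] and 2·[HSP] are each linear in λ. Evaluating at λ=0 and λ=1:
  2·[TQP] = 25/21,   2·[HSP] = 1/7·λ
So [TQP]:[HSP] = (25/21) / (1/7·λ). Setting this equal to -100/3:
  25/21 = -100/3·(1/7·λ)  ⇒  λ = -1/4
Then r = λ/(1−λ) = (-1/4)/(5/4) = -1/5. Check: with r = -1/5, S = (3/8, 0) and [TQP]:[HSP] = -100/3 as required.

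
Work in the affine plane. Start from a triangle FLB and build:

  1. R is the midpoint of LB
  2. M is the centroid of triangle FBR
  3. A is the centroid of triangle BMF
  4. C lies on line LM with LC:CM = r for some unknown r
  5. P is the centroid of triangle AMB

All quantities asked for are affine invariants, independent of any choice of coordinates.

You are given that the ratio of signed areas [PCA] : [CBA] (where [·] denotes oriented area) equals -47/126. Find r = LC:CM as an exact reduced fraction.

Choose coordinates F = (0, 0), L = (1, 0), B = (0, 1).
1. R is the midpoint of LB ⇒ R = (1/2, 1/2)
2. M is the centroid of triangle FBR ⇒ M = (1/6, 1/2)
3. A is the centroid of triangle BMF ⇒ A = (1/18, 1/2)
4. With LC:CM = r, write λ = r/(r+1) so C = L + λ·(M−L); C is affine-linear in λ
5. P is the centroid of triangle AMB ⇒ P = (2/27, 2/3)
Every point depending on C is an affine combination of C and λ-independent points, so each such coordinate is linear in λ; the λ² term in each signed area is a multiple of (M−L)×(M−L) = 0, so 2·[PCA] and 2·[CBA] are each linear in λ. Evaluating at λ=0 and λ=1:
  2·[PCA] = 4/27·λ − 1/6,   2·[CBA] = -7/18·λ + 4/9
So [PCA]:[CBA] = (4/27·λ − 1/6) / (-7/18·λ + 4/9). Setting this equal to -47/126:
  4/27·λ − 1/6 = -47/126·(-7/18·λ + 4/9)  ⇒  λ = 2/7
Then r = λ/(1−λ) = (2/7)/(5/7) = 2/5. Check: with r = 2/5, C = (16/21, 1/7) and [PCA]:[CBA] = -47/126 as required.

r = 2/5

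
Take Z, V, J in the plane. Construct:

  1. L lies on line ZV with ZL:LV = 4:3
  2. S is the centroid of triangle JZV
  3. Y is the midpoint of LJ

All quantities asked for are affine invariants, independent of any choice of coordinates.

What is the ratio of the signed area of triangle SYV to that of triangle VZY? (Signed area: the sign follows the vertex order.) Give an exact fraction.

Set Z = (0, 0), V = (1, 0), J = (0, 1); any affine frame gives the same invariant.
1. L lies on line ZV with ZL:LV = 4:3 ⇒ L = (4/7, 0)
2. S is the centroid of triangle JZV ⇒ S = (1/3, 1/3)
3. Y is the midpoint of LJ ⇒ Y = (2/7, 1/2)
2·[SYV] = -2/21, 2·[VZY] = -1/2
[SYV]:[VZY] = -2/21:-1/2 = 4/21

[SYV]:[VZY] = 4/21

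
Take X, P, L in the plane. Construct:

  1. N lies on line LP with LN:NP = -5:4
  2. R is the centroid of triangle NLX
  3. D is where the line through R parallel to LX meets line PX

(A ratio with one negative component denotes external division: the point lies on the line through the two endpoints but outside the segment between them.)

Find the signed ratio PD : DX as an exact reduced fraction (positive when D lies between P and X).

PD:DX = -2/5

Choose coordinates X = (0, 0), P = (1, 0), L = (0, 1).
1. N lies on line LP with LN:NP = -5:4 ⇒ N = (5, -4)
2. R is the centroid of triangle NLX ⇒ R = (5/3, -1)
3. D is where the line through R parallel to LX meets line PX ⇒ D = (5/3, 0)
D = P + t·(X−P) with t = -2/3, so PD:DX = t:(1−t) = -2/3:5/3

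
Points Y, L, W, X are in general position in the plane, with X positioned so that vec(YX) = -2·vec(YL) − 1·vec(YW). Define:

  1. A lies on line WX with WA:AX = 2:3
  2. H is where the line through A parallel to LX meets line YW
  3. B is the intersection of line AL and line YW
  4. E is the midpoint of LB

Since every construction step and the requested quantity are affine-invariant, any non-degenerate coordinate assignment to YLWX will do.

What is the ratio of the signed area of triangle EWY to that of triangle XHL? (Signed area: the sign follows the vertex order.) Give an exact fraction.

Choose coordinates Y = (0, 0), L = (1, 0), W = (0, 1), X = (-2, -1).
1. A lies on line WX with WA:AX = 2:3 ⇒ A = (-4/5, 1/5)
2. H is where the line through A parallel to LX meets line YW ⇒ H = (0, 7/15)
3. B is the intersection of line AL and line YW ⇒ B = (0, 1/9)
4. E is the midpoint of LB ⇒ E = (1/2, 1/18)
2·[EWY] = 1/2, 2·[XHL] = -12/5
[EWY]:[XHL] = 1/2:-12/5 = -5/24

[EWY]:[XHL] = -5/24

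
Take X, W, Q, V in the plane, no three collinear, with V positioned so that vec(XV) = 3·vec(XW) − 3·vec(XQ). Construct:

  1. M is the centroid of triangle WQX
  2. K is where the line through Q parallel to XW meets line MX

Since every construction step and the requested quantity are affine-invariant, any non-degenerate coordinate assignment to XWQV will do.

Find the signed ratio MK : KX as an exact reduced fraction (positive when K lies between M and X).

MK:KX = -2/3

Work in coordinates with X = (0, 0), W = (1, 0), Q = (0, 1), V = (3, -3).
1. M is the centroid of triangle WQX ⇒ M = (1/3, 1/3)
2. K is where the line through Q parallel to XW meets line MX ⇒ K = (1, 1)
K = M + t·(X−M) with t = -2, so MK:KX = t:(1−t) = -2:3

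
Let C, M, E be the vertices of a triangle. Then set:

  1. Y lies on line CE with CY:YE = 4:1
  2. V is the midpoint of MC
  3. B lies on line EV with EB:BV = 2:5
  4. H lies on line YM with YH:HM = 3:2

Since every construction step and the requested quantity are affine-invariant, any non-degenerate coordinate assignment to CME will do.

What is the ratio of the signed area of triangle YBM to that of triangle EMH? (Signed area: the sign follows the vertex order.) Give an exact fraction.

Choose coordinates C = (0, 0), M = (1, 0), E = (0, 1).
1. Y lies on line CE with CY:YE = 4:1 ⇒ Y = (0, 4/5)
2. V is the midpoint of MC ⇒ V = (1/2, 0)
3. B lies on line EV with EB:BV = 2:5 ⇒ B = (1/7, 5/7)
4. H lies on line YM with YH:HM = 3:2 ⇒ H = (3/5, 8/25)
2·[YBM] = -1/35, 2·[EMH] = -2/25
[YBM]:[EMH] = -1/35:-2/25 = 5/14

[YBM]:[EMH] = 5/14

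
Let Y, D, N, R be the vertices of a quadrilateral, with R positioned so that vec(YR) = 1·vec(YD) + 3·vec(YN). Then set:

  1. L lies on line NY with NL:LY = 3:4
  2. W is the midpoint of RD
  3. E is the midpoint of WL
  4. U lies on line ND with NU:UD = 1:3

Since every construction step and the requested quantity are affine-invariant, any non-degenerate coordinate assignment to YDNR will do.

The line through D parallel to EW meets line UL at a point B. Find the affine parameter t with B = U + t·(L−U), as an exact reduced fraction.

t = -27

Choose coordinates Y = (0, 0), D = (1, 0), N = (0, 1), R = (1, 3).
1. L lies on line NY with NL:LY = 3:4 ⇒ L = (0, 4/7)
2. W is the midpoint of RD ⇒ W = (1, 3/2)
3. E is the midpoint of WL ⇒ E = (1/2, 29/28)
4. U lies on line ND with NU:UD = 1:3 ⇒ U = (1/4, 3/4)
through D parallel to EW: direction (1/2, 13/28); meets UL at B = (7, 39/7)
B = U + t·(L−U) with t = -27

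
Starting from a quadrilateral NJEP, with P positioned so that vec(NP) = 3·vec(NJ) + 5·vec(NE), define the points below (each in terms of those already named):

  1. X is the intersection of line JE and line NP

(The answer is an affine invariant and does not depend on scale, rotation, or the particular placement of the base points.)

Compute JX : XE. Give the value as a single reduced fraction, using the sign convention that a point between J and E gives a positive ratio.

JX:XE = 5/3

Choose coordinates N = (0, 0), J = (1, 0), E = (0, 1), P = (3, 5).
1. X is the intersection of line JE and line NP ⇒ X = (3/8, 5/8)
X = J + t·(E−J) with t = 5/8, so JX:XE = t:(1−t) = 5/8:3/8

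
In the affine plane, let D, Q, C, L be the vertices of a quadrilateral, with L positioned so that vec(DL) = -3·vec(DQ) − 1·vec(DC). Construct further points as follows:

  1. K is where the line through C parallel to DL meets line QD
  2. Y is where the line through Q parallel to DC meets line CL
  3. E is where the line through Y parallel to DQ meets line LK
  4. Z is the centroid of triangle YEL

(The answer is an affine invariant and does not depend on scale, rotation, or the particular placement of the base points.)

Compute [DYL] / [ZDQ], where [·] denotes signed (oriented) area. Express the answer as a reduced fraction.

[DYL]:[ZDQ] = 36/7

Assign D = (0, 0), Q = (1, 0), C = (0, 1), L = (-3, -1) — the answer is frame-independent, so this choice is without loss of generality.
1. K is where the line through C parallel to DL meets line QD ⇒ K = (-3, 0)
2. Y is where the line through Q parallel to DC meets line CL ⇒ Y = (1, 5/3)
3. E is where the line through Y parallel to DQ meets line LK ⇒ E = (-3, 5/3)
4. Z is the centroid of triangle YEL ⇒ Z = (-5/3, 7/9)
2·[DYL] = 4, 2·[ZDQ] = 7/9
[DYL]:[ZDQ] = 4:7/9 = 36/7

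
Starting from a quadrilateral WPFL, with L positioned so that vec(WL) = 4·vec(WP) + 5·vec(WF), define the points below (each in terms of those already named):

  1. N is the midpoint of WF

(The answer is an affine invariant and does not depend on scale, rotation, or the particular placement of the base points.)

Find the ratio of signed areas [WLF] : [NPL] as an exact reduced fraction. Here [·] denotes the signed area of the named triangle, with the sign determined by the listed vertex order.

Work in coordinates with W = (0, 0), P = (1, 0), F = (0, 1), L = (4, 5).
1. N is the midpoint of WF ⇒ N = (0, 1/2)
2·[WLF] = 4, 2·[NPL] = 13/2
[WLF]:[NPL] = 4:13/2 = 8/13

[WLF]:[NPL] = 8/13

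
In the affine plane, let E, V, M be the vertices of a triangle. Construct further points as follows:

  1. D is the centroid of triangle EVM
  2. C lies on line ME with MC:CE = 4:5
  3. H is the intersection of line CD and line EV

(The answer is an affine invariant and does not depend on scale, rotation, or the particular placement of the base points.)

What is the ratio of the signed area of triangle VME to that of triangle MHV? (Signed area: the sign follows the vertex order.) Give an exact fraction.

Work in coordinates with E = (0, 0), V = (1, 0), M = (0, 1).
1. D is the centroid of triangle EVM ⇒ D = (1/3, 1/3)
2. C lies on line ME with MC:CE = 4:5 ⇒ C = (0, 5/9)
3. H is the intersection of line CD and line EV ⇒ H = (5/6, 0)
2·[VME] = 1, 2·[MHV] = 1/6
[VME]:[MHV] = 1:1/6 = 6

[VME]:[MHV] = 6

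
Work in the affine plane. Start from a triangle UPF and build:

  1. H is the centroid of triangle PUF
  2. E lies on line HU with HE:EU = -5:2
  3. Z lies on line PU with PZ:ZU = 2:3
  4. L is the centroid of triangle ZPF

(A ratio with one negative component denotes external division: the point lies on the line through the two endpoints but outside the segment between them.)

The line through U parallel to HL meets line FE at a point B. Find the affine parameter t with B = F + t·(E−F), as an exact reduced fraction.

t = 9/11

Choose coordinates U = (0, 0), P = (1, 0), F = (0, 1).
1. H is the centroid of triangle PUF ⇒ H = (1/3, 1/3)
2. E lies on line HU with HE:EU = -5:2 ⇒ E = (-2/9, -2/9)
3. Z lies on line PU with PZ:ZU = 2:3 ⇒ Z = (3/5, 0)
4. L is the centroid of triangle ZPF ⇒ L = (8/15, 1/3)
through U parallel to HL: direction (1/5, 0); meets FE at B = (-2/11, 0)
B = F + t·(E−F) with t = 9/11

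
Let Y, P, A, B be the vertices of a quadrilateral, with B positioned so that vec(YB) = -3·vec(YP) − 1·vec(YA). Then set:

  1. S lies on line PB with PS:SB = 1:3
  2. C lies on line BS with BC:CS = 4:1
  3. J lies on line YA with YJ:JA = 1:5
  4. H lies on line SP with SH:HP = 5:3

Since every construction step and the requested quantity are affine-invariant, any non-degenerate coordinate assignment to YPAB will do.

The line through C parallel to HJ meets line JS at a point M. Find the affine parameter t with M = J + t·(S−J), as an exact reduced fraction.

t = 49/25

Assign Y = (0, 0), P = (1, 0), A = (0, 1), B = (-3, -1) — the answer is frame-independent, so this choice is without loss of generality.
1. S lies on line PB with PS:SB = 1:3 ⇒ S = (0, -1/4)
2. C lies on line BS with BC:CS = 4:1 ⇒ C = (-3/5, -2/5)
3. J lies on line YA with YJ:JA = 1:5 ⇒ J = (0, 1/6)
4. H lies on line SP with SH:HP = 5:3 ⇒ H = (5/8, -3/32)
through C parallel to HJ: direction (-5/8, 25/96); meets JS at M = (0, -13/20)
M = J + t·(S−J) with t = 49/25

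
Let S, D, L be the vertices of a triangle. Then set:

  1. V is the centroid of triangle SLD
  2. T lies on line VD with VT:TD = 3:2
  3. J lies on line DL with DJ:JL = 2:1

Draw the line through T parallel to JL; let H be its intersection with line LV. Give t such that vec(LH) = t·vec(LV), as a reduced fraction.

Work in coordinates with S = (0, 0), D = (1, 0), L = (0, 1).
1. V is the centroid of triangle SLD ⇒ V = (1/3, 1/3)
2. T lies on line VD with VT:TD = 3:2 ⇒ T = (11/15, 2/15)
3. J lies on line DL with DJ:JL = 2:1 ⇒ J = (1/3, 2/3)
through T parallel to JL: direction (-1/3, 1/3); meets LV at H = (2/15, 11/15)
H = L + t·(V−L) with t = 2/5

t = 2/5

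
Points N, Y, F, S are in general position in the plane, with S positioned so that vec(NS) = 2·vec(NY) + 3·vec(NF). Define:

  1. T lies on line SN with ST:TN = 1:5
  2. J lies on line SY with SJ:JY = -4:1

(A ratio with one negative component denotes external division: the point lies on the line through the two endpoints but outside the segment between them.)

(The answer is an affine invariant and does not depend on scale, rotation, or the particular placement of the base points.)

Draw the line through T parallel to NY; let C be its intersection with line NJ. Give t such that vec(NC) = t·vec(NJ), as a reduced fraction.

t = -5/2

Choose coordinates N = (0, 0), Y = (1, 0), F = (0, 1), S = (2, 3).
1. T lies on line SN with ST:TN = 1:5 ⇒ T = (5/3, 5/2)
2. J lies on line SY with SJ:JY = -4:1 ⇒ J = (2/3, -1)
through T parallel to NY: direction (1, 0); meets NJ at C = (-5/3, 5/2)
C = N + t·(J−N) with t = -5/2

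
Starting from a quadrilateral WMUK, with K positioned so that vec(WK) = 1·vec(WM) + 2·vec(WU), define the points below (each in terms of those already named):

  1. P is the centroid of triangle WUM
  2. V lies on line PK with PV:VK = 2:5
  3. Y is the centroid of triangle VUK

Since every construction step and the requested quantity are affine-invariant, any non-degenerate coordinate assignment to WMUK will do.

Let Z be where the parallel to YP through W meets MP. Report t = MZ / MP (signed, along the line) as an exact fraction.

Assign W = (0, 0), M = (1, 0), U = (0, 1), K = (1, 2) — the answer is frame-independent, so this choice is without loss of generality.
1. P is the centroid of triangle WUM ⇒ P = (1/3, 1/3)
2. V lies on line PK with PV:VK = 2:5 ⇒ V = (11/21, 17/21)
3. Y is the centroid of triangle VUK ⇒ Y = (32/63, 80/63)
through W parallel to YP: direction (-11/63, -59/63); meets MP at Z = (11/129, 59/129)
Z = M + t·(P−M) with t = 59/43

t = 59/43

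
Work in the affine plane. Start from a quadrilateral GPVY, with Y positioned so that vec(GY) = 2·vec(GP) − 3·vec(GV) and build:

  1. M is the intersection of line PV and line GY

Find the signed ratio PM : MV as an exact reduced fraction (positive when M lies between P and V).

Set G = (0, 0), P = (1, 0), V = (0, 1), Y = (2, -3); any affine frame gives the same invariant.
1. M is the intersection of line PV and line GY ⇒ M = (-2, 3)
M = P + t·(V−P) with t = 3, so PM:MV = t:(1−t) = 3:-2

PM:MV = -3/2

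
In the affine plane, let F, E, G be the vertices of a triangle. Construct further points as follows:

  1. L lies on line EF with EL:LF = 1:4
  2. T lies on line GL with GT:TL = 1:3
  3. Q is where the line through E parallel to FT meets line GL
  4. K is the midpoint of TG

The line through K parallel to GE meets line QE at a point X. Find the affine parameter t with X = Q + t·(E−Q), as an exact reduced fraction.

t = 17/19

Work in coordinates with F = (0, 0), E = (1, 0), G = (0, 1).
1. L lies on line EF with EL:LF = 1:4 ⇒ L = (4/5, 0)
2. T lies on line GL with GT:TL = 1:3 ⇒ T = (1/5, 3/4)
3. Q is where the line through E parallel to FT meets line GL ⇒ Q = (19/20, -3/16)
4. K is the midpoint of TG ⇒ K = (1/10, 7/8)
through K parallel to GE: direction (1, -1); meets QE at X = (189/190, -3/152)
X = Q + t·(E−Q) with t = 17/19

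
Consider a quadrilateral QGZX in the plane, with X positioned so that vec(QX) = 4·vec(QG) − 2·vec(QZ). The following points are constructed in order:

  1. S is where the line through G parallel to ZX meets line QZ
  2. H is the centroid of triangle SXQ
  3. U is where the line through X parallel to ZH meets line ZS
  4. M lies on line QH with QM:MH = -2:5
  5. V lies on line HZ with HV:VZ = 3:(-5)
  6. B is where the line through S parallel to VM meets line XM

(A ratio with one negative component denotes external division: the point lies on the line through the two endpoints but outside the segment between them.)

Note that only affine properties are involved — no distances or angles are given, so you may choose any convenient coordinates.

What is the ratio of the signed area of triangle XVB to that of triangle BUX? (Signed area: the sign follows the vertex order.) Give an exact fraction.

[XVB]:[BUX] = 5/14

Set Q = (0, 0), G = (1, 0), Z = (0, 1), X = (4, -2); any affine frame gives the same invariant.
1. S is where the line through G parallel to ZX meets line QZ ⇒ S = (0, 3/4)
2. H is the centroid of triangle SXQ ⇒ H = (4/3, -5/12)
3. U is where the line through X parallel to ZH meets line ZS ⇒ U = (0, 9/4)
4. M lies on line QH with QM:MH = -2:5 ⇒ M = (-8/9, 5/18)
5. V lies on line HZ with HV:VZ = 3:(-5) ⇒ V = (10/3, -61/24)
6. B is where the line through S parallel to VM meets line XM ⇒ B = (988/225, -491/225)
2·[XVB] = 1/3, 2·[BUX] = 14/15
[XVB]:[BUX] = 1/3:14/15 = 5/14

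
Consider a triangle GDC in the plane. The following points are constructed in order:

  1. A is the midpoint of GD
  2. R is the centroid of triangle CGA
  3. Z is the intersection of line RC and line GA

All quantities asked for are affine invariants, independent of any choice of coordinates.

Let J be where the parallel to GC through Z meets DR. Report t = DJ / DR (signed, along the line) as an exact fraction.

Work in coordinates with G = (0, 0), D = (1, 0), C = (0, 1).
1. A is the midpoint of GD ⇒ A = (1/2, 0)
2. R is the centroid of triangle CGA ⇒ R = (1/6, 1/3)
3. Z is the intersection of line RC and line GA ⇒ Z = (1/4, 0)
through Z parallel to GC: direction (0, 1); meets DR at J = (1/4, 3/10)
J = D + t·(R−D) with t = 9/10

t = 9/10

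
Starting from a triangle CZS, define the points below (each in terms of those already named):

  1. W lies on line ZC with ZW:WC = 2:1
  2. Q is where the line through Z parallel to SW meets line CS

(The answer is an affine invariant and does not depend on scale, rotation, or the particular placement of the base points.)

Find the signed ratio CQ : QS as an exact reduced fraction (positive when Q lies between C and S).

Work in coordinates with C = (0, 0), Z = (1, 0), S = (0, 1).
1. W lies on line ZC with ZW:WC = 2:1 ⇒ W = (1/3, 0)
2. Q is where the line through Z parallel to SW meets line CS ⇒ Q = (0, 3)
Q = C + t·(S−C) with t = 3, so CQ:QS = t:(1−t) = 3:-2

CQ:QS = -3/2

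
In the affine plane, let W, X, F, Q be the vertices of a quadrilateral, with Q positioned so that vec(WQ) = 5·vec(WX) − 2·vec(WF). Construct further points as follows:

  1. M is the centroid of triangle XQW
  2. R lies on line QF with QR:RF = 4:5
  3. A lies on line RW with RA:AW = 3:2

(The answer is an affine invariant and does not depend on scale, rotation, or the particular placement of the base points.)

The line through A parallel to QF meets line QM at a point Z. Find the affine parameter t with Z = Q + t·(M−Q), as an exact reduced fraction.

t = 9/7

Assign W = (0, 0), X = (1, 0), F = (0, 1), Q = (5, -2) — the answer is frame-independent, so this choice is without loss of generality.
1. M is the centroid of triangle XQW ⇒ M = (2, -2/3)
2. R lies on line QF with QR:RF = 4:5 ⇒ R = (25/9, -2/3)
3. A lies on line RW with RA:AW = 3:2 ⇒ A = (10/9, -4/15)
through A parallel to QF: direction (-5, 3); meets QM at Z = (8/7, -2/7)
Z = Q + t·(M−Q) with t = 9/7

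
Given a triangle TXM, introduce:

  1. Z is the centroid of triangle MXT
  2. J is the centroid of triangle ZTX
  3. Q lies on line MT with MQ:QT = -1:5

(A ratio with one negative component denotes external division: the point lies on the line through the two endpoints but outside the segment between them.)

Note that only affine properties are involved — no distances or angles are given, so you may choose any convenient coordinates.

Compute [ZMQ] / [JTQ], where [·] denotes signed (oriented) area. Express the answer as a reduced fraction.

Assign T = (0, 0), X = (1, 0), M = (0, 1) — the answer is frame-independent, so this choice is without loss of generality.
1. Z is the centroid of triangle MXT ⇒ Z = (1/3, 1/3)
2. J is the centroid of triangle ZTX ⇒ J = (4/9, 1/9)
3. Q lies on line MT with MQ:QT = -1:5 ⇒ Q = (0, 5/4)
2·[ZMQ] = -1/12, 2·[JTQ] = -5/9
[ZMQ]:[JTQ] = -1/12:-5/9 = 3/20

[ZMQ]:[JTQ] = 3/20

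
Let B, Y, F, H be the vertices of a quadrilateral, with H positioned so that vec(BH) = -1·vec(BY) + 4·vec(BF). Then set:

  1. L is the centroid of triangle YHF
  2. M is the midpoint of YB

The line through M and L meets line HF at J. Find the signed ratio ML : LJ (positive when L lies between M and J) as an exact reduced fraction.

Set B = (0, 0), Y = (1, 0), F = (0, 1), H = (-1, 4); any affine frame gives the same invariant.
1. L is the centroid of triangle YHF ⇒ L = (0, 5/3)
2. M is the midpoint of YB ⇒ M = (1/2, 0)
line ML meets HF at J = (2, -5)
L = M + t·(J−M) with t = -1/3, so ML:LJ = -1/3:4/3

ML:LJ = -1/4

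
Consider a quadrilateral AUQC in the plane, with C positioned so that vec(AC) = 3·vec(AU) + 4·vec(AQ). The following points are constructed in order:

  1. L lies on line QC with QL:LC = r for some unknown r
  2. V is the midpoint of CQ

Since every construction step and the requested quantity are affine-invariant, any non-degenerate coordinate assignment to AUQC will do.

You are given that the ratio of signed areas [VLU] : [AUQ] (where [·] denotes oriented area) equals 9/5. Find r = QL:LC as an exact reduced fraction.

Choose coordinates A = (0, 0), U = (1, 0), Q = (0, 1), C = (3, 4).
1. With QL:LC = r, write λ = r/(r+1) so L = Q + λ·(C−Q); L is affine-linear in λ
2. V is the midpoint of CQ ⇒ V = (3/2, 5/2)
Every point depending on L is an affine combination of L and λ-independent points, so each such coordinate is linear in λ; the λ² term in each signed area is a multiple of (C−Q)×(C−Q) = 0, so 2·[VLU] and 2·[AUQ] are each linear in λ. Evaluating at λ=0 and λ=1:
  2·[VLU] = -6·λ + 3,   2·[AUQ] = 1
So [VLU]:[AUQ] = (-6·λ + 3) / (1). Setting this equal to 9/5:
  -6·λ + 3 = 9/5·(1)  ⇒  λ = 1/5
Then r = λ/(1−λ) = (1/5)/(4/5) = 1/4. Check: with r = 1/4, L = (3/5, 8/5) and [VLU]:[AUQ] = 9/5 as required.

r = 1/4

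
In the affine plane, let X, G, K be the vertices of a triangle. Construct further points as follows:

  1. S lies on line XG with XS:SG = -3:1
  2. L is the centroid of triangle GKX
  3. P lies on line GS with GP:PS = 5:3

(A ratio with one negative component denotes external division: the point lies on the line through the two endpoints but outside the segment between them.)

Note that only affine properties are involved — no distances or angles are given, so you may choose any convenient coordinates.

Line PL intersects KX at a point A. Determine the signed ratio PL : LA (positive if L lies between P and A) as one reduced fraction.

Set X = (0, 0), G = (1, 0), K = (0, 1); any affine frame gives the same invariant.
1. S lies on line XG with XS:SG = -3:1 ⇒ S = (3/2, 0)
2. L is the centroid of triangle GKX ⇒ L = (1/3, 1/3)
3. P lies on line GS with GP:PS = 5:3 ⇒ P = (21/16, 0)
line PL meets KX at A = (0, 21/47)
L = P + t·(A−P) with t = 47/63, so PL:LA = 47/63:16/63

PL:LA = 47/16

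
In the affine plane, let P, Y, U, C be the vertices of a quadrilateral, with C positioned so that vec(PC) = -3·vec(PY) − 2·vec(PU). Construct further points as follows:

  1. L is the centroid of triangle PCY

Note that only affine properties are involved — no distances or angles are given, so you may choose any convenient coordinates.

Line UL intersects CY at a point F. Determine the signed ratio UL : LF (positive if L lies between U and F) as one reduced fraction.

Work in coordinates with P = (0, 0), Y = (1, 0), U = (0, 1), C = (-3, -2).
1. L is the centroid of triangle PCY ⇒ L = (-2/3, -2/3)
line UL meets CY at F = (-3/4, -7/8)
L = U + t·(F−U) with t = 8/9, so UL:LF = 8/9:1/9

UL:LF = 8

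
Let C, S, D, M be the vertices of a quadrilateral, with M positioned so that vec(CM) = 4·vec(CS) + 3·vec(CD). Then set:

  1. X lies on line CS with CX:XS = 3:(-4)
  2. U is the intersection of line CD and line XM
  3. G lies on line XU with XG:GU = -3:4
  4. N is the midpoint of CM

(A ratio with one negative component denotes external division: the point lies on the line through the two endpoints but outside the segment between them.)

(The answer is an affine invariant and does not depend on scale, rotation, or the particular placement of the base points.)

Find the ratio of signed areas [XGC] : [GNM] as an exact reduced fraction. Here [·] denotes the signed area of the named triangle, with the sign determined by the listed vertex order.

[XGC]:[GNM] = 9/8

Set C = (0, 0), S = (1, 0), D = (0, 1), M = (4, 3); any affine frame gives the same invariant.
1. X lies on line CS with CX:XS = 3:(-4) ⇒ X = (-3, 0)
2. U is the intersection of line CD and line XM ⇒ U = (0, 9/7)
3. G lies on line XU with XG:GU = -3:4 ⇒ G = (-12, -27/7)
4. N is the midpoint of CM ⇒ N = (2, 3/2)
2·[XGC] = 81/7, 2·[GNM] = 72/7
[XGC]:[GNM] = 81/7:72/7 = 9/8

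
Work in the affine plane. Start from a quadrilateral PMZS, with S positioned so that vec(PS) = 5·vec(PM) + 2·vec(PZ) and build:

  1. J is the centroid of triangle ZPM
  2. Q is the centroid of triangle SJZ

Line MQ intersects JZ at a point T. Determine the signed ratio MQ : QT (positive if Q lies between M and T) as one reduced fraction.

Work in coordinates with P = (0, 0), M = (1, 0), Z = (0, 1), S = (5, 2).
1. J is the centroid of triangle ZPM ⇒ J = (1/3, 1/3)
2. Q is the centroid of triangle SJZ ⇒ Q = (16/9, 10/9)
line MQ meets JZ at T = (17/24, -5/12)
Q = M + t·(T−M) with t = -8/3, so MQ:QT = -8/3:11/3

MQ:QT = -8/11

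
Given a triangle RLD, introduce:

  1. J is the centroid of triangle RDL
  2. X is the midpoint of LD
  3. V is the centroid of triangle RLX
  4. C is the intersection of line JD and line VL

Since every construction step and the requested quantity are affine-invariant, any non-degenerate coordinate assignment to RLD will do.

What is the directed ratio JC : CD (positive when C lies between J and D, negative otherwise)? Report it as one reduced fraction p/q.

JC:CD = -1/6

Set R = (0, 0), L = (1, 0), D = (0, 1); any affine frame gives the same invariant.
1. J is the centroid of triangle RDL ⇒ J = (1/3, 1/3)
2. X is the midpoint of LD ⇒ X = (1/2, 1/2)
3. V is the centroid of triangle RLX ⇒ V = (1/2, 1/6)
4. C is the intersection of line JD and line VL ⇒ C = (2/5, 1/5)
C = J + t·(D−J) with t = -1/5, so JC:CD = t:(1−t) = -1/5:6/5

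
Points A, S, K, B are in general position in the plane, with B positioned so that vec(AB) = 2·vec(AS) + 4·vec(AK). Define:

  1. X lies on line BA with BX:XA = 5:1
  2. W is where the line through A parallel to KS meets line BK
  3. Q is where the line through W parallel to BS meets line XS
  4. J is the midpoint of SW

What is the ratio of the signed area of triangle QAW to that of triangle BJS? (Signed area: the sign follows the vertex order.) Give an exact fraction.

[QAW]:[BJS] = -2/15

Work in coordinates with A = (0, 0), S = (1, 0), K = (0, 1), B = (2, 4).
1. X lies on line BA with BX:XA = 5:1 ⇒ X = (1/3, 2/3)
2. W is where the line through A parallel to KS meets line BK ⇒ W = (-2/5, 2/5)
3. Q is where the line through W parallel to BS meets line XS ⇒ Q = (-1/5, 6/5)
4. J is the midpoint of SW ⇒ J = (3/10, 1/5)
2·[QAW] = -2/5, 2·[BJS] = 3
[QAW]:[BJS] = -2/5:3 = -2/15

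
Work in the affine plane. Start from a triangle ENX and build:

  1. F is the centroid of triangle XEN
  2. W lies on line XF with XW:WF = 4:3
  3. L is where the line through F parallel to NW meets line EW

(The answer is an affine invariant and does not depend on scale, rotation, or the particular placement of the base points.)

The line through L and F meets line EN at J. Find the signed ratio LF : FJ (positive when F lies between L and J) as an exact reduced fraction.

LF:FJ = 3/7

Work in coordinates with E = (0, 0), N = (1, 0), X = (0, 1).
1. F is the centroid of triangle XEN ⇒ F = (1/3, 1/3)
2. W lies on line XF with XW:WF = 4:3 ⇒ W = (4/21, 13/21)
3. L is where the line through F parallel to NW meets line EW ⇒ L = (40/273, 10/21)
line LF meets EN at J = (10/13, 0)
F = L + t·(J−L) with t = 3/10, so LF:FJ = 3/10:7/10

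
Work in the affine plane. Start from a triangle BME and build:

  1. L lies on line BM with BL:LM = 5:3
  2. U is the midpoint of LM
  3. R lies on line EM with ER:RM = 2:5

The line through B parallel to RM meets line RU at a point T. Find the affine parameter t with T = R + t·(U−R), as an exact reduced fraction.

t = 16/3

Assign B = (0, 0), M = (1, 0), E = (0, 1) — the answer is frame-independent, so this choice is without loss of generality.
1. L lies on line BM with BL:LM = 5:3 ⇒ L = (5/8, 0)
2. U is the midpoint of LM ⇒ U = (13/16, 0)
3. R lies on line EM with ER:RM = 2:5 ⇒ R = (2/7, 5/7)
through B parallel to RM: direction (5/7, -5/7); meets RU at T = (65/21, -65/21)
T = R + t·(U−R) with t = 16/3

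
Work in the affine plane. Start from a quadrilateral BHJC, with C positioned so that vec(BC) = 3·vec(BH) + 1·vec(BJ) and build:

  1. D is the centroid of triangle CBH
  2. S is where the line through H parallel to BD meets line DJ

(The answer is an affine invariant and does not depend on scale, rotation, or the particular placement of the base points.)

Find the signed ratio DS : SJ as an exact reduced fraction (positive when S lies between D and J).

Work in coordinates with B = (0, 0), H = (1, 0), J = (0, 1), C = (3, 1).
1. D is the centroid of triangle CBH ⇒ D = (4/3, 1/3)
2. S is where the line through H parallel to BD meets line DJ ⇒ S = (5/3, 1/6)
S = D + t·(J−D) with t = -1/4, so DS:SJ = t:(1−t) = -1/4:5/4

DS:SJ = -1/5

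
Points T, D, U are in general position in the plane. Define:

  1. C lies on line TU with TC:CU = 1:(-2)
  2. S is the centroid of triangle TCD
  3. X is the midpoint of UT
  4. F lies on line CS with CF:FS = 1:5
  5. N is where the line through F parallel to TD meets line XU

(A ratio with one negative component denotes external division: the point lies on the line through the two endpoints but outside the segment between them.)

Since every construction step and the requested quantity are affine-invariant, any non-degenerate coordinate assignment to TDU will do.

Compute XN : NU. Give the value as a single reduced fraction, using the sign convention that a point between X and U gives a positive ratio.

Assign T = (0, 0), D = (1, 0), U = (0, 1) — the answer is frame-independent, so this choice is without loss of generality.
1. C lies on line TU with TC:CU = 1:(-2) ⇒ C = (0, -1)
2. S is the centroid of triangle TCD ⇒ S = (1/3, -1/3)
3. X is the midpoint of UT ⇒ X = (0, 1/2)
4. F lies on line CS with CF:FS = 1:5 ⇒ F = (1/18, -8/9)
5. N is where the line through F parallel to TD meets line XU ⇒ N = (0, -8/9)
N = X + t·(U−X) with t = -25/9, so XN:NU = t:(1−t) = -25/9:34/9

XN:NU = -25/34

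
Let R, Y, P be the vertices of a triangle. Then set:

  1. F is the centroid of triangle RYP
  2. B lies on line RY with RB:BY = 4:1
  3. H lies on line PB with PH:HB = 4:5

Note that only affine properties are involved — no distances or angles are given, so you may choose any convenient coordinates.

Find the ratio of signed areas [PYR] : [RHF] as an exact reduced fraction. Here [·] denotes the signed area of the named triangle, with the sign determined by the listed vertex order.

[PYR]:[RHF] = 15

Choose coordinates R = (0, 0), Y = (1, 0), P = (0, 1).
1. F is the centroid of triangle RYP ⇒ F = (1/3, 1/3)
2. B lies on line RY with RB:BY = 4:1 ⇒ B = (4/5, 0)
3. H lies on line PB with PH:HB = 4:5 ⇒ H = (16/45, 5/9)
2·[PYR] = -1, 2·[RHF] = -1/15
[PYR]:[RHF] = -1:-1/15 = 15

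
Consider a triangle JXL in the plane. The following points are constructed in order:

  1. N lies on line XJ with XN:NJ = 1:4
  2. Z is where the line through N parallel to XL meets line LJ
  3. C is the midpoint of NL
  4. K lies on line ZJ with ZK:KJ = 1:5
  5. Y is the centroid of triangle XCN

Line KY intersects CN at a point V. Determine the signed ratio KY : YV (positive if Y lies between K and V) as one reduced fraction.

KY:YV = -5

Work in coordinates with J = (0, 0), X = (1, 0), L = (0, 1).
1. N lies on line XJ with XN:NJ = 1:4 ⇒ N = (4/5, 0)
2. Z is where the line through N parallel to XL meets line LJ ⇒ Z = (0, 4/5)
3. C is the midpoint of NL ⇒ C = (2/5, 1/2)
4. K lies on line ZJ with ZK:KJ = 1:5 ⇒ K = (0, 2/3)
5. Y is the centroid of triangle XCN ⇒ Y = (11/15, 1/6)
line KY meets CN at V = (44/75, 4/15)
Y = K + t·(V−K) with t = 5/4, so KY:YV = 5/4:-1/4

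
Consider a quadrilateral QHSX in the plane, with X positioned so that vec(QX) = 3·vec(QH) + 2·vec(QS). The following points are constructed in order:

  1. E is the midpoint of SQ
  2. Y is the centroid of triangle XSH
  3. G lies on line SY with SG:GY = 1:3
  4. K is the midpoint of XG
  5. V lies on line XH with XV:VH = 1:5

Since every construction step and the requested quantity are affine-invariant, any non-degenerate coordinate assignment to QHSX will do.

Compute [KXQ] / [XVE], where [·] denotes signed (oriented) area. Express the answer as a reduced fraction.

Assign Q = (0, 0), H = (1, 0), S = (0, 1), X = (3, 2) — the answer is frame-independent, so this choice is without loss of generality.
1. E is the midpoint of SQ ⇒ E = (0, 1/2)
2. Y is the centroid of triangle XSH ⇒ Y = (4/3, 1)
3. G lies on line SY with SG:GY = 1:3 ⇒ G = (1/3, 1)
4. K is the midpoint of XG ⇒ K = (5/3, 3/2)
5. V lies on line XH with XV:VH = 1:5 ⇒ V = (8/3, 5/3)
2·[KXQ] = -7/6, 2·[XVE] = -1/2
[KXQ]:[XVE] = -7/6:-1/2 = 7/3

[KXQ]:[XVE] = 7/3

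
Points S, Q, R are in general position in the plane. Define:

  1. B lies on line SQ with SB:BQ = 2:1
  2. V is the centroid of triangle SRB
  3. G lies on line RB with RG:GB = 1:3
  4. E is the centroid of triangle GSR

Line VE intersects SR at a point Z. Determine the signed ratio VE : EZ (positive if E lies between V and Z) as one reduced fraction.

VE:EZ = 3

Assign S = (0, 0), Q = (1, 0), R = (0, 1) — the answer is frame-independent, so this choice is without loss of generality.
1. B lies on line SQ with SB:BQ = 2:1 ⇒ B = (2/3, 0)
2. V is the centroid of triangle SRB ⇒ V = (2/9, 1/3)
3. G lies on line RB with RG:GB = 1:3 ⇒ G = (1/6, 3/4)
4. E is the centroid of triangle GSR ⇒ E = (1/18, 7/12)
line VE meets SR at Z = (0, 2/3)
E = V + t·(Z−V) with t = 3/4, so VE:EZ = 3/4:1/4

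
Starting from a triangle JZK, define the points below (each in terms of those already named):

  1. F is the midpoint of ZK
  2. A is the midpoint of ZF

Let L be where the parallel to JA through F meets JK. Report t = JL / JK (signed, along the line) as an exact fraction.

t = 1/3

Work in coordinates with J = (0, 0), Z = (1, 0), K = (0, 1).
1. F is the midpoint of ZK ⇒ F = (1/2, 1/2)
2. A is the midpoint of ZF ⇒ A = (3/4, 1/4)
through F parallel to JA: direction (3/4, 1/4); meets JK at L = (0, 1/3)
L = J + t·(K−J) with t = 1/3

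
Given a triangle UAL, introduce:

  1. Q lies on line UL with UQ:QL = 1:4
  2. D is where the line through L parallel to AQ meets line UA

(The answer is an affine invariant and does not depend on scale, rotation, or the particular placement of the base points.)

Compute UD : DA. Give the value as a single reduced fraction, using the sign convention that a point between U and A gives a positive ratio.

Set U = (0, 0), A = (1, 0), L = (0, 1); any affine frame gives the same invariant.
1. Q lies on line UL with UQ:QL = 1:4 ⇒ Q = (0, 1/5)
2. D is where the line through L parallel to AQ meets line UA ⇒ D = (5, 0)
D = U + t·(A−U) with t = 5, so UD:DA = t:(1−t) = 5:-4

UD:DA = -5/4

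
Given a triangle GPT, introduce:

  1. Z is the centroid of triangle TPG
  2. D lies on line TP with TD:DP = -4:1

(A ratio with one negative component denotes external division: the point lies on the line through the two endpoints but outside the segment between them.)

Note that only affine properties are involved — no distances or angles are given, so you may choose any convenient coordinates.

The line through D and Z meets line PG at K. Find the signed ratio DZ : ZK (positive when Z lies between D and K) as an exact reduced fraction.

DZ:ZK = -2

Choose coordinates G = (0, 0), P = (1, 0), T = (0, 1).
1. Z is the centroid of triangle TPG ⇒ Z = (1/3, 1/3)
2. D lies on line TP with TD:DP = -4:1 ⇒ D = (4/3, -1/3)
line DZ meets PG at K = (5/6, 0)
Z = D + t·(K−D) with t = 2, so DZ:ZK = 2:-1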